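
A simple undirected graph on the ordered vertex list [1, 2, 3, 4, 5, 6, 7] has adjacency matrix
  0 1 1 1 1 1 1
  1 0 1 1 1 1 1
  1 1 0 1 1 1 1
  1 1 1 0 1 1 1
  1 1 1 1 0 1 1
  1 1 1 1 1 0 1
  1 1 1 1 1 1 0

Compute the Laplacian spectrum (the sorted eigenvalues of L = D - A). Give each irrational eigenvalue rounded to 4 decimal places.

[0, 7, 7, 7, 7, 7, 7]

Each diagonal entry of L is the vertex degree and each off-diagonal entry is -1 where an edge is present, 0 otherwise; in the order [1, 2, 3, 4, 5, 6, 7] the diagonal is [6, 6, 6, 6, 6, 6, 6]. Since every row of L sums to 0, the all-ones vector is in the kernel and 0 is an eigenvalue.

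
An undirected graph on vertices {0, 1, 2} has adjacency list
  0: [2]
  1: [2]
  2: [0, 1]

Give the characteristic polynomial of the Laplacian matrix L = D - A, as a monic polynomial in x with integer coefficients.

x^3 - 4x^2 + 3x

Reading degrees in the order [0, 1, 2] gives [1, 1, 2]; set D = diag(1, 1, 2) and form L = D - A. The eigenvalues of L are [0, 1, 3]; the characteristic polynomial is the product of (x - lambda_i), which multiplies out to x^3 - 4x^2 + 3x. The constant term is 0 because L is singular (the all-ones vector lies in its kernel). By the matrix-tree theorem the graph has (1/3) * product of the nonzero eigenvalues = 1 spanning tree. There is one zero in the spectrum, matching the 1 component.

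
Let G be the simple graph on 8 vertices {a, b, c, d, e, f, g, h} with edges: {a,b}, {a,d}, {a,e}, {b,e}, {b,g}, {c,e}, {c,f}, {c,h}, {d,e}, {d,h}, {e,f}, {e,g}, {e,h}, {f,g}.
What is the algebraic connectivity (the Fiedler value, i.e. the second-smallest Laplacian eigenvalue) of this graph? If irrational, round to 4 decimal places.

1.7530

With the vertex order [a, b, c, d, e, f, g, h], the degrees are [3, 3, 3, 3, 7, 3, 3, 3], giving D = diag(3, 3, 3, 3, 7, 3, 3, 3) and L = D - A. Computing the eigenvalues of L and sorting gives [0, 1.7530, 1.7530, 3.4450, 3.4450, 4.8019, 4.8019, 8]. The Fiedler value lambda_2 = 1.7530 is strictly positive, so the graph is connected. The largest eigenvalue, 8, is at most the vertex count 8.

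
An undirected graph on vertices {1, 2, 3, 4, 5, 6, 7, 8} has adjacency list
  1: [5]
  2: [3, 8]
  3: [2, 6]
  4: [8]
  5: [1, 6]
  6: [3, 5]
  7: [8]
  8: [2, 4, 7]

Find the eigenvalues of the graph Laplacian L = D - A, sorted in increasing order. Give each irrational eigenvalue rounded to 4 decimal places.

[0, 0.1667, 0.7276, 1, 1.6353, 2.6729, 3.5643, 4.2332]

With the vertex order [1, 2, 3, 4, 5, 6, 7, 8], the degrees are [1, 2, 2, 1, 2, 2, 1, 3], giving D = diag(1, 2, 2, 1, 2, 2, 1, 3) and L = D - A. The multiplicity of 0 as a Laplacian eigenvalue equals the number of connected components. The single zero eigenvalue shows the graph is connected. The largest eigenvalue, 4.2332, is at most the vertex count 8.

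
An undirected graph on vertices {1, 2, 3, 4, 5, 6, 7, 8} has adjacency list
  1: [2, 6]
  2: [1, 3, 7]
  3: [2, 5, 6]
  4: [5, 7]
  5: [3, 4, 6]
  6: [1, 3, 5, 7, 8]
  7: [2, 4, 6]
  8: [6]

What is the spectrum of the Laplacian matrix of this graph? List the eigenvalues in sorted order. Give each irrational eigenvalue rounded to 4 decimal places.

[0, 0.8963, 1.3448, 2.1872, 2.6956, 3.8545, 4.5773, 6.4443]

Each diagonal entry of L is the vertex degree and each off-diagonal entry is -1 where an edge is present, 0 otherwise; in the order [1, 2, 3, 4, 5, 6, 7, 8] the diagonal is [2, 3, 3, 2, 3, 5, 3, 1]. Diagonalising L (or applying a numerical eigensolver to the 8x8 matrix) gives the spectrum above. There is one zero in the spectrum, matching the 1 component.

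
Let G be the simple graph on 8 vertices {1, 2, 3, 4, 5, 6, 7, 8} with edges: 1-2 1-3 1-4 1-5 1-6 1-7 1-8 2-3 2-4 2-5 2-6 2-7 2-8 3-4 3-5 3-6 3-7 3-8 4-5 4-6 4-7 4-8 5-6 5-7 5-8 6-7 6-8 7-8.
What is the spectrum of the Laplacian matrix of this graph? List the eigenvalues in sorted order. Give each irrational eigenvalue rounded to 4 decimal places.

Each diagonal entry of L is the vertex degree and each off-diagonal entry is -1 where an edge is present, 0 otherwise; in the order [1, 2, 3, 4, 5, 6, 7, 8] the diagonal is [7, 7, 7, 7, 7, 7, 7, 7]. Diagonalising L (or applying a numerical eigensolver to the 8x8 matrix) gives the spectrum above. The single zero eigenvalue shows the graph is connected. By the matrix-tree theorem the graph has (1/8) * product of the nonzero eigenvalues = 262144 spanning trees.

[0, 8, 8, 8, 8, 8, 8, 8]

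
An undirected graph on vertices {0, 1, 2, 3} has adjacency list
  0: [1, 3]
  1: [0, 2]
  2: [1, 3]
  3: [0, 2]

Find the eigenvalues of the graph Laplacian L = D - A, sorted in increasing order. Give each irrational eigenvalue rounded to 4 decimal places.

With the vertex order [0, 1, 2, 3], the degrees are [2, 2, 2, 2], giving D = diag(2, 2, 2, 2) and L = D - A. Diagonalising L (or applying a numerical eigensolver to the 4x4 matrix) gives the spectrum above. The single zero eigenvalue shows the graph is connected.

[0, 2, 2, 4]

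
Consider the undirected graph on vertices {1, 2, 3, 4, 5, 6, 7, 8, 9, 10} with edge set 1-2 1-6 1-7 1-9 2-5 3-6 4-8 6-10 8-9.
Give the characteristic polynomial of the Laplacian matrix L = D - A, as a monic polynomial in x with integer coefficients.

x^10 - 18x^9 + 132x^8 - 514x^7 + 1160x^6 - 1556x^5 + 1226x^4 - 540x^3 + 119x^2 - 10x

Reading degrees in the order [1, 2, 3, 4, 5, 6, 7, 8, 9, 10] gives [4, 2, 1, 1, 1, 3, 1, 2, 2, 1]; set D = diag(4, 2, 1, 1, 1, 3, 1, 2, 2, 1) and form L = D - A. Computing det(xI - L) by cofactor expansion (or equivalently via sum-over-permutations) gives x^10 - 18x^9 + 132x^8 - 514x^7 + 1160x^6 - 1556x^5 + 1226x^4 - 540x^3 + 119x^2 - 10x. The coefficient of x^9 equals -trace(L) = -18, matching the sum of degrees. There is one zero in the spectrum, matching the 1 component.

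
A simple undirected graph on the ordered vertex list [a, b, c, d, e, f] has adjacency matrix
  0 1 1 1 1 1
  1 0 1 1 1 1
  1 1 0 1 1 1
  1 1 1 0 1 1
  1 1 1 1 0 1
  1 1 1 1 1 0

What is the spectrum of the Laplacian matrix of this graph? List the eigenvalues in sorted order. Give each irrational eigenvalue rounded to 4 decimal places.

[0, 6, 6, 6, 6, 6]

Reading degrees in the order [a, b, c, d, e, f] gives [5, 5, 5, 5, 5, 5]; set D = diag(5, 5, 5, 5, 5, 5) and form L = D - A. The multiplicity of 0 as a Laplacian eigenvalue equals the number of connected components. The single zero eigenvalue shows the graph is connected. The largest eigenvalue, 6, is at most the vertex count 6. The eigenvalues sum to 30, which equals trace(L) = 2|E|.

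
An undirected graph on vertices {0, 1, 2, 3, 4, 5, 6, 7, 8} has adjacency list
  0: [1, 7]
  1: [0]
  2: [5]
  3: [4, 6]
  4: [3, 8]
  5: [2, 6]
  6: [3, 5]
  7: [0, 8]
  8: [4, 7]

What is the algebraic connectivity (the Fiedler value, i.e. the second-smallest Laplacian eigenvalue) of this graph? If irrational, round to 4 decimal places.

0.1206

Reading degrees in the order [0, 1, 2, 3, 4, 5, 6, 7, 8] gives [2, 1, 1, 2, 2, 2, 2, 2, 2]; set D = diag(2, 1, 1, 2, 2, 2, 2, 2, 2) and form L = D - A. The smallest Laplacian eigenvalue is always 0. The next one, lambda_2 = 0.1206, measures how hard the graph is to disconnect: larger values mean better connectivity. The largest eigenvalue, 3.8794, is at most the vertex count 9.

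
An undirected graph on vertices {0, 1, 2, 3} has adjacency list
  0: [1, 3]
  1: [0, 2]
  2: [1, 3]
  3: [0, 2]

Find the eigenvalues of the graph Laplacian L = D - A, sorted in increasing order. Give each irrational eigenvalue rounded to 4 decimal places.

[0, 2, 2, 4]

Reading degrees in the order [0, 1, 2, 3] gives [2, 2, 2, 2]; set D = diag(2, 2, 2, 2) and form L = D - A. Since every row of L sums to 0, the all-ones vector is in the kernel and 0 is an eigenvalue. The single zero eigenvalue shows the graph is connected. The largest eigenvalue, 4, is at most the vertex count 4.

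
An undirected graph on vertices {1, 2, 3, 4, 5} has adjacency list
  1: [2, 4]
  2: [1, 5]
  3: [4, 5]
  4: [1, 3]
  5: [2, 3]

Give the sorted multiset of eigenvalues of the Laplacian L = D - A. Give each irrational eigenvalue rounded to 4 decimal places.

With the vertex order [1, 2, 3, 4, 5], the degrees are [2, 2, 2, 2, 2], giving D = diag(2, 2, 2, 2, 2) and L = D - A. L is symmetric positive semidefinite, so every eigenvalue is real and nonnegative. The largest eigenvalue, 3.6180, is at most the vertex count 5. The eigenvalues sum to 10, which equals trace(L) = 2|E|.

[0, 1.3820, 1.3820, 3.6180, 3.6180]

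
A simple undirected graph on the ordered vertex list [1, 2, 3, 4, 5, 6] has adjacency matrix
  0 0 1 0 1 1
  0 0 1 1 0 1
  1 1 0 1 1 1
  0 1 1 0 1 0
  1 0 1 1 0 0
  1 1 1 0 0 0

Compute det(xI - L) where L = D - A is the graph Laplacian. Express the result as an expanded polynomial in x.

With the vertex order [1, 2, 3, 4, 5, 6], the degrees are [3, 3, 5, 3, 3, 3], giving D = diag(3, 3, 5, 3, 3, 3) and L = D - A. Computing det(xI - L) by cofactor expansion (or equivalently via sum-over-permutations) gives x^6 - 20x^5 + 155x^4 - 580x^3 + 1045x^2 - 726x. The coefficient of x^5 equals -trace(L) = -20, matching the sum of degrees. The largest eigenvalue, 6, is at most the vertex count 6.

x^6 - 20x^5 + 155x^4 - 580x^3 + 1045x^2 - 726x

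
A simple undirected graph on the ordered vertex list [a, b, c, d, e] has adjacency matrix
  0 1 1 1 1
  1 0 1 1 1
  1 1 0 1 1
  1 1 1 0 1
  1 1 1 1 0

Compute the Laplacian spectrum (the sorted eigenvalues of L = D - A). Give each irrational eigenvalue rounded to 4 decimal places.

Reading degrees in the order [a, b, c, d, e] gives [4, 4, 4, 4, 4]; set D = diag(4, 4, 4, 4, 4) and form L = D - A. L is symmetric positive semidefinite, so every eigenvalue is real and nonnegative. The single zero eigenvalue shows the graph is connected. The eigenvalues sum to 20, which equals trace(L) = 2|E|.

[0, 5, 5, 5, 5]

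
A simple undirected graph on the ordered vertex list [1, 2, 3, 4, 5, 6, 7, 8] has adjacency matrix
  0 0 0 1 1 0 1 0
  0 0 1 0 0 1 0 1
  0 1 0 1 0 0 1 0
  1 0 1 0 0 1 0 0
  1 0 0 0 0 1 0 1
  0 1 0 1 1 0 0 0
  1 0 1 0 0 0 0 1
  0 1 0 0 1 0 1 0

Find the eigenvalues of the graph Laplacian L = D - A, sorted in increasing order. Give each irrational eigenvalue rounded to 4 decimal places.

Each diagonal entry of L is the vertex degree and each off-diagonal entry is -1 where an edge is present, 0 otherwise; in the order [1, 2, 3, 4, 5, 6, 7, 8] the diagonal is [3, 3, 3, 3, 3, 3, 3, 3]. The multiplicity of 0 as a Laplacian eigenvalue equals the number of connected components. The single zero eigenvalue shows the graph is connected. The eigenvalues sum to 24, which equals trace(L) = 2|E|.

[0, 2, 2, 2, 4, 4, 4, 6]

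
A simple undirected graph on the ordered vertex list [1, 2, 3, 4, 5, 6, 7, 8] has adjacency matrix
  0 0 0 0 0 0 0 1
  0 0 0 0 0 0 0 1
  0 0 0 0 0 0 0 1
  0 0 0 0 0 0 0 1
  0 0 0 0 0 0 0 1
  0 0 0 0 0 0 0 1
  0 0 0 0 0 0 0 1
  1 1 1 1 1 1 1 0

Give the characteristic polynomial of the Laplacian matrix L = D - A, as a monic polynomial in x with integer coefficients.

With the vertex order [1, 2, 3, 4, 5, 6, 7, 8], the degrees are [1, 1, 1, 1, 1, 1, 1, 7], giving D = diag(1, 1, 1, 1, 1, 1, 1, 7) and L = D - A. L has integer entries, so p(x) = det(xI - L) has integer coefficients. Expanding the determinant yields x^8 - 14x^7 + 63x^6 - 140x^5 + 175x^4 - 126x^3 + 49x^2 - 8x. Since p(0) = det(-L) = 0, x divides p(x). There is one zero in the spectrum, matching the 1 component. The largest eigenvalue, 8, is at most the vertex count 8.

x^8 - 14x^7 + 63x^6 - 140x^5 + 175x^4 - 126x^3 + 49x^2 - 8x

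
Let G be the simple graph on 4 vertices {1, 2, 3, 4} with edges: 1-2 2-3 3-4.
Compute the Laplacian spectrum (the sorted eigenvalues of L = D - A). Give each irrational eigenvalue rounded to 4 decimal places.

[0, 0.5858, 2, 3.4142]

Reading degrees in the order [1, 2, 3, 4] gives [1, 2, 2, 1]; set D = diag(1, 2, 2, 1) and form L = D - A. L is symmetric positive semidefinite, so every eigenvalue is real and nonnegative. The single zero eigenvalue shows the graph is connected.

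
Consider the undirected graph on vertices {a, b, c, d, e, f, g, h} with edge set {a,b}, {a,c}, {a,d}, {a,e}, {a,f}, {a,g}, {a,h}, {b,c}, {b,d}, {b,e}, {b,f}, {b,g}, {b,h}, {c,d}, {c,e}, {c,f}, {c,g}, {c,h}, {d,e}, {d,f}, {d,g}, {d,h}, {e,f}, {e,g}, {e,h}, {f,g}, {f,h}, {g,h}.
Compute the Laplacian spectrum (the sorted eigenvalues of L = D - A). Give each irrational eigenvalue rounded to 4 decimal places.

With the vertex order [a, b, c, d, e, f, g, h], the degrees are [7, 7, 7, 7, 7, 7, 7, 7], giving D = diag(7, 7, 7, 7, 7, 7, 7, 7) and L = D - A. Since every row of L sums to 0, the all-ones vector is in the kernel and 0 is an eigenvalue. The single zero eigenvalue shows the graph is connected. There is one zero in the spectrum, matching the 1 component. By the matrix-tree theorem the graph has (1/8) * product of the nonzero eigenvalues = 262144 spanning trees.

[0, 8, 8, 8, 8, 8, 8, 8]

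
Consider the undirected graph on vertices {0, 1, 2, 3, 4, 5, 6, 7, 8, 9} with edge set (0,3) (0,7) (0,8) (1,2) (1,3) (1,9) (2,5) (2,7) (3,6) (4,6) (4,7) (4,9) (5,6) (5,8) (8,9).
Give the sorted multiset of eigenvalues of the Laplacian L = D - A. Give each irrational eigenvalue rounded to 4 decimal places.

Each diagonal entry of L is the vertex degree and each off-diagonal entry is -1 where an edge is present, 0 otherwise; in the order [0, 1, 2, 3, 4, 5, 6, 7, 8, 9] the diagonal is [3, 3, 3, 3, 3, 3, 3, 3, 3, 3]. Since every row of L sums to 0, the all-ones vector is in the kernel and 0 is an eigenvalue. There is one zero in the spectrum, matching the 1 component. The eigenvalues sum to 30, which equals trace(L) = 2|E|.

[0, 2, 2, 2, 2, 2, 5, 5, 5, 5]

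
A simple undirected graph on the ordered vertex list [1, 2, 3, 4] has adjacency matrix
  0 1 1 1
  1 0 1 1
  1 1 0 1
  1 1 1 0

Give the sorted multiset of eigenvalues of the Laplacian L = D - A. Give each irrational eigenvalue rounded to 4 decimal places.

[0, 4, 4, 4]

Each diagonal entry of L is the vertex degree and each off-diagonal entry is -1 where an edge is present, 0 otherwise; in the order [1, 2, 3, 4] the diagonal is [3, 3, 3, 3]. L is symmetric positive semidefinite, so every eigenvalue is real and nonnegative. The largest eigenvalue, 4, is at most the vertex count 4. By the matrix-tree theorem the graph has (1/4) * product of the nonzero eigenvalues = 16 spanning trees.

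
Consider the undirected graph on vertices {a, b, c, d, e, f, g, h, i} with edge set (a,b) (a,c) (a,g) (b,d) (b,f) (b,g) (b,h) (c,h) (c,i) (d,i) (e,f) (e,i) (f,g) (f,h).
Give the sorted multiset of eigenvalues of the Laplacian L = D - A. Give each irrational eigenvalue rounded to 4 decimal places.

[0, 1.2731, 1.6972, 2.1058, 2.5478, 3.9333, 4.8869, 5.3028, 6.2531]

Reading degrees in the order [a, b, c, d, e, f, g, h, i] gives [3, 5, 3, 2, 2, 4, 3, 3, 3]; set D = diag(3, 5, 3, 2, 2, 4, 3, 3, 3) and form L = D - A. Since every row of L sums to 0, the all-ones vector is in the kernel and 0 is an eigenvalue.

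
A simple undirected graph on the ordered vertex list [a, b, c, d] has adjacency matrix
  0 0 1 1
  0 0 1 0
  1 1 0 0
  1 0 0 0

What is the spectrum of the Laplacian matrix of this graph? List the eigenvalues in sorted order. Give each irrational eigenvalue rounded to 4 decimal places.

[0, 0.5858, 2, 3.4142]

With the vertex order [a, b, c, d], the degrees are [2, 1, 2, 1], giving D = diag(2, 1, 2, 1) and L = D - A. Since every row of L sums to 0, the all-ones vector is in the kernel and 0 is an eigenvalue. By the matrix-tree theorem the graph has (1/4) * product of the nonzero eigenvalues = 1 spanning tree.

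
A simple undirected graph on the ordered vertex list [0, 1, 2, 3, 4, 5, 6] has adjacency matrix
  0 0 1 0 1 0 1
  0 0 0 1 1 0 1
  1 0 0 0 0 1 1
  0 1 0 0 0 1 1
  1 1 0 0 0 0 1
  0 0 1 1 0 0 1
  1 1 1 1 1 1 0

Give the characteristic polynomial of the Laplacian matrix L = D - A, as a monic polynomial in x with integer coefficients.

With the vertex order [0, 1, 2, 3, 4, 5, 6], the degrees are [3, 3, 3, 3, 3, 3, 6], giving D = diag(3, 3, 3, 3, 3, 3, 6) and L = D - A. Computing det(xI - L) by cofactor expansion (or equivalently via sum-over-permutations) gives x^7 - 24x^6 + 231x^5 - 1140x^4 + 3036x^3 - 4128x^2 + 2240x. The constant term is 0 because L is singular (the all-ones vector lies in its kernel). The eigenvalues sum to 24, which equals trace(L) = 2|E|.

x^7 - 24x^6 + 231x^5 - 1140x^4 + 3036x^3 - 4128x^2 + 2240x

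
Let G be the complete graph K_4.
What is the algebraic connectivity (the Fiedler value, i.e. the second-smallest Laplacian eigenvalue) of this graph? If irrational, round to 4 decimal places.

4

The graph has 4 vertices and degree multiset [3, 3, 3, 3]; D is the diagonal matrix of degrees and L = D - A. Computing the eigenvalues of L and sorting gives [0, 4, 4, 4]. The Fiedler value lambda_2 = 4 is strictly positive, so the graph is connected. The eigenvalues sum to 12, which equals trace(L) = 2|E|.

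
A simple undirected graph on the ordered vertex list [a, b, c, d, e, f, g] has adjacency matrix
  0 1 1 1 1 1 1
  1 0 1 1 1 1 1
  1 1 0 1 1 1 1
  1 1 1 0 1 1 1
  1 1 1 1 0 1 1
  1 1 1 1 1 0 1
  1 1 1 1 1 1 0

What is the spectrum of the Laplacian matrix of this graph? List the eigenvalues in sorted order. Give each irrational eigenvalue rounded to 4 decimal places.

Each diagonal entry of L is the vertex degree and each off-diagonal entry is -1 where an edge is present, 0 otherwise; in the order [a, b, c, d, e, f, g] the diagonal is [6, 6, 6, 6, 6, 6, 6]. Diagonalising L (or applying a numerical eigensolver to the 7x7 matrix) gives the spectrum above. The single zero eigenvalue shows the graph is connected. By the matrix-tree theorem the graph has (1/7) * product of the nonzero eigenvalues = 16807 spanning trees.

[0, 7, 7, 7, 7, 7, 7]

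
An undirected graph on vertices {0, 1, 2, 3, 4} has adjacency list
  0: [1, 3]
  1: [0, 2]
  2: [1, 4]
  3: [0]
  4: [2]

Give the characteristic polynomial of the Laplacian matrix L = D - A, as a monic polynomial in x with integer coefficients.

x^5 - 8x^4 + 21x^3 - 20x^2 + 5x

With the vertex order [0, 1, 2, 3, 4], the degrees are [2, 2, 2, 1, 1], giving D = diag(2, 2, 2, 1, 1) and L = D - A. Computing det(xI - L) by cofactor expansion (or equivalently via sum-over-permutations) gives x^5 - 8x^4 + 21x^3 - 20x^2 + 5x. The coefficient of x^4 equals -trace(L) = -8, matching the sum of degrees. There is one zero in the spectrum, matching the 1 component. By the matrix-tree theorem the graph has (1/5) * product of the nonzero eigenvalues = 1 spanning tree.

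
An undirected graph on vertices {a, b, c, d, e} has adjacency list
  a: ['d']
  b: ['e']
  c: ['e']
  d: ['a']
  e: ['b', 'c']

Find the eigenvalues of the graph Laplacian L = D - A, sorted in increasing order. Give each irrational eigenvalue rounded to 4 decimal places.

With the vertex order [a, b, c, d, e], the degrees are [1, 1, 1, 1, 2], giving D = diag(1, 1, 1, 1, 2) and L = D - A. L is symmetric positive semidefinite, so every eigenvalue is real and nonnegative. The 2 zero eigenvalues correspond to the 2 connected components. The largest eigenvalue, 3, is at most the vertex count 5. There are 2 zeros in the spectrum, matching the 2 components.

[0, 0, 1, 2, 3]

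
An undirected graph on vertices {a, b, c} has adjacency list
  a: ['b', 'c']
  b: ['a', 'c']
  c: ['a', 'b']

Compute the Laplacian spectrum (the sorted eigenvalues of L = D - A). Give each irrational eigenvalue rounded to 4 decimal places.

With the vertex order [a, b, c], the degrees are [2, 2, 2], giving D = diag(2, 2, 2) and L = D - A. The multiplicity of 0 as a Laplacian eigenvalue equals the number of connected components. The eigenvalues sum to 6, which equals trace(L) = 2|E|.

[0, 3, 3]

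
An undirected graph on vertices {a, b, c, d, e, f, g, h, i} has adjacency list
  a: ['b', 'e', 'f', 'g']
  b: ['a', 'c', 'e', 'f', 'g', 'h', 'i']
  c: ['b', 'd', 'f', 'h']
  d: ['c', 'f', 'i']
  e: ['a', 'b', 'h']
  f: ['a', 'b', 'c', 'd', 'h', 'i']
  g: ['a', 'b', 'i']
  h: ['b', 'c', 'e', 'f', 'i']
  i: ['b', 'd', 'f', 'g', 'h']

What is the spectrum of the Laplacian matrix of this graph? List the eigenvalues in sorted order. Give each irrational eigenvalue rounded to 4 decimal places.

Reading degrees in the order [a, b, c, d, e, f, g, h, i] gives [4, 7, 4, 3, 3, 6, 3, 5, 5]; set D = diag(4, 7, 4, 3, 3, 6, 3, 5, 5) and form L = D - A. Since every row of L sums to 0, the all-ones vector is in the kernel and 0 is an eigenvalue. The single zero eigenvalue shows the graph is connected. There is one zero in the spectrum, matching the 1 component.

[0, 1.9925, 2.6485, 3.9425, 4.3784, 4.9288, 6.6757, 7.3011, 8.1325]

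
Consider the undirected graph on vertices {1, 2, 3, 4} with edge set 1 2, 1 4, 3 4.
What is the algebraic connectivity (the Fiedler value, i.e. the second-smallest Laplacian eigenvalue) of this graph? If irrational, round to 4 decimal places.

0.5858

Reading degrees in the order [1, 2, 3, 4] gives [2, 1, 1, 2]; set D = diag(2, 1, 1, 2) and form L = D - A. The smallest Laplacian eigenvalue is always 0. The next one, lambda_2 = 0.5858, measures how hard the graph is to disconnect: larger values mean better connectivity. There is one zero in the spectrum, matching the 1 component.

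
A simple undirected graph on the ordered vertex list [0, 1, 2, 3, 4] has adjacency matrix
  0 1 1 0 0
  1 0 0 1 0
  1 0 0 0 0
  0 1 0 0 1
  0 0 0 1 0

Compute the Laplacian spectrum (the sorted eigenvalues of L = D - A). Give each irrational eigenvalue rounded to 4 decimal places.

[0, 0.3820, 1.3820, 2.6180, 3.6180]

Each diagonal entry of L is the vertex degree and each off-diagonal entry is -1 where an edge is present, 0 otherwise; in the order [0, 1, 2, 3, 4] the diagonal is [2, 2, 1, 2, 1]. The multiplicity of 0 as a Laplacian eigenvalue equals the number of connected components. The largest eigenvalue, 3.6180, is at most the vertex count 5.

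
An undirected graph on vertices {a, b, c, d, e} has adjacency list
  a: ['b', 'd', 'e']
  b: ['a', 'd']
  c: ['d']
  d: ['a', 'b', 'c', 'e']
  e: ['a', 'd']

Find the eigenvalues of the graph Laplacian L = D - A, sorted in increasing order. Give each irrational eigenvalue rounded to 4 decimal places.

[0, 1, 2, 4, 5]

Reading degrees in the order [a, b, c, d, e] gives [3, 2, 1, 4, 2]; set D = diag(3, 2, 1, 4, 2) and form L = D - A. The multiplicity of 0 as a Laplacian eigenvalue equals the number of connected components. The largest eigenvalue, 5, is at most the vertex count 5.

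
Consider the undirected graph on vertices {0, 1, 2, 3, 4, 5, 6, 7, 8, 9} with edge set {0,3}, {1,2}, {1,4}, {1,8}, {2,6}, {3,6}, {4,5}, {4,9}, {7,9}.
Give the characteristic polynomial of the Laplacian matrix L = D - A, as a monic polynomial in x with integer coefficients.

x^10 - 18x^9 + 134x^8 - 536x^7 + 1253x^6 - 1746x^5 + 1421x^4 - 636x^3 + 137x^2 - 10x

Each diagonal entry of L is the vertex degree and each off-diagonal entry is -1 where an edge is present, 0 otherwise; in the order [0, 1, 2, 3, 4, 5, 6, 7, 8, 9] the diagonal is [1, 3, 2, 2, 3, 1, 2, 1, 1, 2]. L has integer entries, so p(x) = det(xI - L) has integer coefficients. Expanding the determinant yields x^10 - 18x^9 + 134x^8 - 536x^7 + 1253x^6 - 1746x^5 + 1421x^4 - 636x^3 + 137x^2 - 10x. The constant term is 0 because L is singular (the all-ones vector lies in its kernel). The largest eigenvalue, 4.6978, is at most the vertex count 10.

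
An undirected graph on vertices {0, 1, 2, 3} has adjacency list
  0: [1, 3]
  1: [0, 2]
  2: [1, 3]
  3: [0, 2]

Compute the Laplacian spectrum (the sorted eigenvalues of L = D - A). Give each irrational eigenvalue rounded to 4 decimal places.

[0, 2, 2, 4]

Each diagonal entry of L is the vertex degree and each off-diagonal entry is -1 where an edge is present, 0 otherwise; in the order [0, 1, 2, 3] the diagonal is [2, 2, 2, 2]. Since every row of L sums to 0, the all-ones vector is in the kernel and 0 is an eigenvalue. The single zero eigenvalue shows the graph is connected. There is one zero in the spectrum, matching the 1 component.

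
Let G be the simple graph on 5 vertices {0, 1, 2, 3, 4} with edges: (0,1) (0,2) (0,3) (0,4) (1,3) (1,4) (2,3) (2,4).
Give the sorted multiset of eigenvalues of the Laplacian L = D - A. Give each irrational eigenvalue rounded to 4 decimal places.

Reading degrees in the order [0, 1, 2, 3, 4] gives [4, 3, 3, 3, 3]; set D = diag(4, 3, 3, 3, 3) and form L = D - A. The multiplicity of 0 as a Laplacian eigenvalue equals the number of connected components.

[0, 3, 3, 5, 5]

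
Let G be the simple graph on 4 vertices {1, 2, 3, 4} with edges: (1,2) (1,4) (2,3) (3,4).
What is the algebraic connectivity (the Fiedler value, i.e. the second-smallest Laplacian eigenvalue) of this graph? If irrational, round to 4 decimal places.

With the vertex order [1, 2, 3, 4], the degrees are [2, 2, 2, 2], giving D = diag(2, 2, 2, 2) and L = D - A. The sorted Laplacian eigenvalues are [0, 2, 2, 4]; the algebraic connectivity is the second entry, 2.

2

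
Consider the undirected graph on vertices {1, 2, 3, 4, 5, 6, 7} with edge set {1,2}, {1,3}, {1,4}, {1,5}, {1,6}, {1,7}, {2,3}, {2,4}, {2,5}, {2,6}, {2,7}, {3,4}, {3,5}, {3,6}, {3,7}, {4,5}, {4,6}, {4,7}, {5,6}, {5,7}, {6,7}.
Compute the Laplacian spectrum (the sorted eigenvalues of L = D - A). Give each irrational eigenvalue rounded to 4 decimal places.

Each diagonal entry of L is the vertex degree and each off-diagonal entry is -1 where an edge is present, 0 otherwise; in the order [1, 2, 3, 4, 5, 6, 7] the diagonal is [6, 6, 6, 6, 6, 6, 6]. Diagonalising L (or applying a numerical eigensolver to the 7x7 matrix) gives the spectrum above. There is one zero in the spectrum, matching the 1 component.

[0, 7, 7, 7, 7, 7, 7]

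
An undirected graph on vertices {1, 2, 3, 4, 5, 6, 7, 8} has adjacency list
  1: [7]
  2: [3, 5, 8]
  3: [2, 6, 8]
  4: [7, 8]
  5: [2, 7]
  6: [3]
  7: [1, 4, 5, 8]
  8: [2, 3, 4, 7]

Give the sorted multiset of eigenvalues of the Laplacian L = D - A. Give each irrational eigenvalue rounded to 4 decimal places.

[0, 0.5513, 1.0498, 1.6160, 2.3663, 4.2227, 4.5521, 5.6419]

Each diagonal entry of L is the vertex degree and each off-diagonal entry is -1 where an edge is present, 0 otherwise; in the order [1, 2, 3, 4, 5, 6, 7, 8] the diagonal is [1, 3, 3, 2, 2, 1, 4, 4]. The multiplicity of 0 as a Laplacian eigenvalue equals the number of connected components. There is one zero in the spectrum, matching the 1 component. The eigenvalues sum to 20, which equals trace(L) = 2|E|.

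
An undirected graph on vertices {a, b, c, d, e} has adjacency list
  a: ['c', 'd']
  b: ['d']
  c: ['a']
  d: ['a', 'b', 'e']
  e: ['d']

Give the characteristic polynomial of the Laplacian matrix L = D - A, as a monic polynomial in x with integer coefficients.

Each diagonal entry of L is the vertex degree and each off-diagonal entry is -1 where an edge is present, 0 otherwise; in the order [a, b, c, d, e] the diagonal is [2, 1, 1, 3, 1]. L has integer entries, so p(x) = det(xI - L) has integer coefficients. Expanding the determinant yields x^5 - 8x^4 + 20x^3 - 18x^2 + 5x. The constant term is 0 because L is singular (the all-ones vector lies in its kernel). The eigenvalues sum to 8, which equals trace(L) = 2|E|. There is one zero in the spectrum, matching the 1 component.

x^5 - 8x^4 + 20x^3 - 18x^2 + 5x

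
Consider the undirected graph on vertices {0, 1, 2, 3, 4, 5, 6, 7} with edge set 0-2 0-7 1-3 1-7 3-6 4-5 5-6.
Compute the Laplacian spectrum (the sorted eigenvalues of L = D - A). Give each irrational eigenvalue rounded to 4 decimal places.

Each diagonal entry of L is the vertex degree and each off-diagonal entry is -1 where an edge is present, 0 otherwise; in the order [0, 1, 2, 3, 4, 5, 6, 7] the diagonal is [2, 2, 1, 2, 1, 2, 2, 2]. Diagonalising L (or applying a numerical eigensolver to the 8x8 matrix) gives the spectrum above. The single zero eigenvalue shows the graph is connected. There is one zero in the spectrum, matching the 1 component.

[0, 0.1522, 0.5858, 1.2346, 2, 2.7654, 3.4142, 3.8478]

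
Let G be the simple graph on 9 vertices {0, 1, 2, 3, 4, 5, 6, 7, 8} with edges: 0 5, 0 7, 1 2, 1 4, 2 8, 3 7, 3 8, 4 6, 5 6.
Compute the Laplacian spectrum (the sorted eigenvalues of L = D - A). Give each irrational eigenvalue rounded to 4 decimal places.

[0, 0.4679, 0.4679, 1.6527, 1.6527, 3, 3, 3.8794, 3.8794]

Reading degrees in the order [0, 1, 2, 3, 4, 5, 6, 7, 8] gives [2, 2, 2, 2, 2, 2, 2, 2, 2]; set D = diag(2, 2, 2, 2, 2, 2, 2, 2, 2) and form L = D - A. The multiplicity of 0 as a Laplacian eigenvalue equals the number of connected components. By the matrix-tree theorem the graph has (1/9) * product of the nonzero eigenvalues = 9 spanning trees.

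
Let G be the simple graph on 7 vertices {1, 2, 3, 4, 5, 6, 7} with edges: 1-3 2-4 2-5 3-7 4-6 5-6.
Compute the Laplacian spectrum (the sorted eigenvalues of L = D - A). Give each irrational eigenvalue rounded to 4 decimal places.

[0, 0, 1, 2, 2, 3, 4]

With the vertex order [1, 2, 3, 4, 5, 6, 7], the degrees are [1, 2, 2, 2, 2, 2, 1], giving D = diag(1, 2, 2, 2, 2, 2, 1) and L = D - A. The multiplicity of 0 as a Laplacian eigenvalue equals the number of connected components. The 2 zero eigenvalues correspond to the 2 connected components. The eigenvalues sum to 12, which equals trace(L) = 2|E|.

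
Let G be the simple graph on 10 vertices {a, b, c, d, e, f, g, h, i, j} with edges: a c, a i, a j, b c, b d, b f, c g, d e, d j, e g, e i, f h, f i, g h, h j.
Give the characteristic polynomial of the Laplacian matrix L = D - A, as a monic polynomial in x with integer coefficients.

x^10 - 30x^9 + 390x^8 - 2880x^7 + 13305x^6 - 39882x^5 + 77640x^4 - 94800x^3 + 66000x^2 - 20000x

With the vertex order [a, b, c, d, e, f, g, h, i, j], the degrees are [3, 3, 3, 3, 3, 3, 3, 3, 3, 3], giving D = diag(3, 3, 3, 3, 3, 3, 3, 3, 3, 3) and L = D - A. Computing det(xI - L) by cofactor expansion (or equivalently via sum-over-permutations) gives x^10 - 30x^9 + 390x^8 - 2880x^7 + 13305x^6 - 39882x^5 + 77640x^4 - 94800x^3 + 66000x^2 - 20000x. The coefficient of x^9 equals -trace(L) = -30, matching the sum of degrees. There is one zero in the spectrum, matching the 1 component. The eigenvalues sum to 30, which equals trace(L) = 2|E|.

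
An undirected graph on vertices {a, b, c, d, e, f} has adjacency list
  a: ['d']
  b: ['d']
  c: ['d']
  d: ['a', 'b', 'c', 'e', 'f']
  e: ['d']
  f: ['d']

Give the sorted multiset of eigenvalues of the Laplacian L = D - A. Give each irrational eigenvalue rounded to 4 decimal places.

With the vertex order [a, b, c, d, e, f], the degrees are [1, 1, 1, 5, 1, 1], giving D = diag(1, 1, 1, 5, 1, 1) and L = D - A. Since every row of L sums to 0, the all-ones vector is in the kernel and 0 is an eigenvalue. By the matrix-tree theorem the graph has (1/6) * product of the nonzero eigenvalues = 1 spanning tree.

[0, 1, 1, 1, 1, 6]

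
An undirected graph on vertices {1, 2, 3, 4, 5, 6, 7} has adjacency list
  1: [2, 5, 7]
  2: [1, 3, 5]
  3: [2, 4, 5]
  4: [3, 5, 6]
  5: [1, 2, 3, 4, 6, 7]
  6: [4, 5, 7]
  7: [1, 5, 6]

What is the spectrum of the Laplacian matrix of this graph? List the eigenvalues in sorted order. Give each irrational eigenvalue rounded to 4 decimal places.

Each diagonal entry of L is the vertex degree and each off-diagonal entry is -1 where an edge is present, 0 otherwise; in the order [1, 2, 3, 4, 5, 6, 7] the diagonal is [3, 3, 3, 3, 6, 3, 3]. Since every row of L sums to 0, the all-ones vector is in the kernel and 0 is an eigenvalue. The single zero eigenvalue shows the graph is connected.

[0, 2, 2, 4, 4, 5, 7]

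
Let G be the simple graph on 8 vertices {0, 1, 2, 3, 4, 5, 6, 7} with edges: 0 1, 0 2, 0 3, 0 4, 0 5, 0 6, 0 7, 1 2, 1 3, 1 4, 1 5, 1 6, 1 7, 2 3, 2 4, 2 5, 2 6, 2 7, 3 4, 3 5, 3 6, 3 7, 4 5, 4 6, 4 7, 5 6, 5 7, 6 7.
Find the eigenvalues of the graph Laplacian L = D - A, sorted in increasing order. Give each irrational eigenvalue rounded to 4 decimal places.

[0, 8, 8, 8, 8, 8, 8, 8]

Reading degrees in the order [0, 1, 2, 3, 4, 5, 6, 7] gives [7, 7, 7, 7, 7, 7, 7, 7]; set D = diag(7, 7, 7, 7, 7, 7, 7, 7) and form L = D - A. The multiplicity of 0 as a Laplacian eigenvalue equals the number of connected components. There is one zero in the spectrum, matching the 1 component.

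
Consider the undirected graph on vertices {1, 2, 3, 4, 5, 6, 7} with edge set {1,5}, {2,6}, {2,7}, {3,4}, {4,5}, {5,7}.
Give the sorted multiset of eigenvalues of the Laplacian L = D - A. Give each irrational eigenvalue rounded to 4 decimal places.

[0, 0.2603, 0.6262, 1.4055, 2.2742, 3.0996, 4.3342]

With the vertex order [1, 2, 3, 4, 5, 6, 7], the degrees are [1, 2, 1, 2, 3, 1, 2], giving D = diag(1, 2, 1, 2, 3, 1, 2) and L = D - A. Since every row of L sums to 0, the all-ones vector is in the kernel and 0 is an eigenvalue. There is one zero in the spectrum, matching the 1 component.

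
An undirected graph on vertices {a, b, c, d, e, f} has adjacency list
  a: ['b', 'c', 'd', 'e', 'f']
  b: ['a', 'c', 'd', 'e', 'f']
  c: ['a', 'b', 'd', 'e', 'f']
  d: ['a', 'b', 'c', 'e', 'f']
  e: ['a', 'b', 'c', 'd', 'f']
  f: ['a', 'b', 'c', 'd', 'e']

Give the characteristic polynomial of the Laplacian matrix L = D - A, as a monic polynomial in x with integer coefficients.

x^6 - 30x^5 + 360x^4 - 2160x^3 + 6480x^2 - 7776x

With the vertex order [a, b, c, d, e, f], the degrees are [5, 5, 5, 5, 5, 5], giving D = diag(5, 5, 5, 5, 5, 5) and L = D - A. Computing det(xI - L) by cofactor expansion (or equivalently via sum-over-permutations) gives x^6 - 30x^5 + 360x^4 - 2160x^3 + 6480x^2 - 7776x. The coefficient of x^5 equals -trace(L) = -30, matching the sum of degrees. The eigenvalues sum to 30, which equals trace(L) = 2|E|.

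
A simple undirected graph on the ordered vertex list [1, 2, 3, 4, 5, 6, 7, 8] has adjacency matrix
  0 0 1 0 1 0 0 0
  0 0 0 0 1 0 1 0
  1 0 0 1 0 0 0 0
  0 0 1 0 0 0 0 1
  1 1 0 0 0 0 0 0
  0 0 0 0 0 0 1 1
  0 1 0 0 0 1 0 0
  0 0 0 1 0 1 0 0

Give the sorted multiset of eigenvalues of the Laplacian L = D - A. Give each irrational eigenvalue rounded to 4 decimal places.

Reading degrees in the order [1, 2, 3, 4, 5, 6, 7, 8] gives [2, 2, 2, 2, 2, 2, 2, 2]; set D = diag(2, 2, 2, 2, 2, 2, 2, 2) and form L = D - A. The multiplicity of 0 as a Laplacian eigenvalue equals the number of connected components. The single zero eigenvalue shows the graph is connected.

[0, 0.5858, 0.5858, 2, 2, 3.4142, 3.4142, 4]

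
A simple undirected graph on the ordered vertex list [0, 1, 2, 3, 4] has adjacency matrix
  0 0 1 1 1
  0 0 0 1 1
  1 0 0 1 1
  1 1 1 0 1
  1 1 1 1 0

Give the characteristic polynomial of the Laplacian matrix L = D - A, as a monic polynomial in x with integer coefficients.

Each diagonal entry of L is the vertex degree and each off-diagonal entry is -1 where an edge is present, 0 otherwise; in the order [0, 1, 2, 3, 4] the diagonal is [3, 2, 3, 4, 4]. L has integer entries, so p(x) = det(xI - L) has integer coefficients. Expanding the determinant yields x^5 - 16x^4 + 93x^3 - 230x^2 + 200x. The constant term is 0 because L is singular (the all-ones vector lies in its kernel).

x^5 - 16x^4 + 93x^3 - 230x^2 + 200x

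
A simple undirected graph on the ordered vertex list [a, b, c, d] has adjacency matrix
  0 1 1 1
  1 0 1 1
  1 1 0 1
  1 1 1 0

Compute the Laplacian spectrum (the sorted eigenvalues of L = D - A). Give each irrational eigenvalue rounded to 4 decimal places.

Reading degrees in the order [a, b, c, d] gives [3, 3, 3, 3]; set D = diag(3, 3, 3, 3) and form L = D - A. The multiplicity of 0 as a Laplacian eigenvalue equals the number of connected components. By the matrix-tree theorem the graph has (1/4) * product of the nonzero eigenvalues = 16 spanning trees.

[0, 4, 4, 4]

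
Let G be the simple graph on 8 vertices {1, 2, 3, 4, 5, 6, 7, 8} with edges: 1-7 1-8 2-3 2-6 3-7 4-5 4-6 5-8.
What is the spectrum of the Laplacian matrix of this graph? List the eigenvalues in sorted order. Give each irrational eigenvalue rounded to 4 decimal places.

With the vertex order [1, 2, 3, 4, 5, 6, 7, 8], the degrees are [2, 2, 2, 2, 2, 2, 2, 2], giving D = diag(2, 2, 2, 2, 2, 2, 2, 2) and L = D - A. L is symmetric positive semidefinite, so every eigenvalue is real and nonnegative.

[0, 0.5858, 0.5858, 2, 2, 3.4142, 3.4142, 4]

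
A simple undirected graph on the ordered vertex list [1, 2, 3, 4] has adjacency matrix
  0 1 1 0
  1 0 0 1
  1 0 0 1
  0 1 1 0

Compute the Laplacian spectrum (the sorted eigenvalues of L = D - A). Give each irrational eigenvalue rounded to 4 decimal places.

With the vertex order [1, 2, 3, 4], the degrees are [2, 2, 2, 2], giving D = diag(2, 2, 2, 2) and L = D - A. Diagonalising L (or applying a numerical eigensolver to the 4x4 matrix) gives the spectrum above. The single zero eigenvalue shows the graph is connected. There is one zero in the spectrum, matching the 1 component.

[0, 2, 2, 4]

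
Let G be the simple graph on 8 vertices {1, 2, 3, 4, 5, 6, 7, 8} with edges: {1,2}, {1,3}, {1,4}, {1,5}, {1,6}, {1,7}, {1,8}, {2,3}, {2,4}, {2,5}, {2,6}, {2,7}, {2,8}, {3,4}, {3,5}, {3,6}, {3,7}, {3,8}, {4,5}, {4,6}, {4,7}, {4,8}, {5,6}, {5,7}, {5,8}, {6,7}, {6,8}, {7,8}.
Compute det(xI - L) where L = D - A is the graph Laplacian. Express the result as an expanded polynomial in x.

x^8 - 56x^7 + 1344x^6 - 17920x^5 + 143360x^4 - 688128x^3 + 1835008x^2 - 2097152x

Each diagonal entry of L is the vertex degree and each off-diagonal entry is -1 where an edge is present, 0 otherwise; in the order [1, 2, 3, 4, 5, 6, 7, 8] the diagonal is [7, 7, 7, 7, 7, 7, 7, 7]. L has integer entries, so p(x) = det(xI - L) has integer coefficients. Expanding the determinant yields x^8 - 56x^7 + 1344x^6 - 17920x^5 + 143360x^4 - 688128x^3 + 1835008x^2 - 2097152x. The constant term is 0 because L is singular (the all-ones vector lies in its kernel). By the matrix-tree theorem the graph has (1/8) * product of the nonzero eigenvalues = 262144 spanning trees.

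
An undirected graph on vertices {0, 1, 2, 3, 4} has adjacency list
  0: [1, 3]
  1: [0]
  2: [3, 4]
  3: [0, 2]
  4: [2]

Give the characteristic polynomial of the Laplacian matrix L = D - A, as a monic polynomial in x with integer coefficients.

x^5 - 8x^4 + 21x^3 - 20x^2 + 5x

With the vertex order [0, 1, 2, 3, 4], the degrees are [2, 1, 2, 2, 1], giving D = diag(2, 1, 2, 2, 1) and L = D - A. Computing det(xI - L) by cofactor expansion (or equivalently via sum-over-permutations) gives x^5 - 8x^4 + 21x^3 - 20x^2 + 5x. The constant term is 0 because L is singular (the all-ones vector lies in its kernel). The largest eigenvalue, 3.6180, is at most the vertex count 5.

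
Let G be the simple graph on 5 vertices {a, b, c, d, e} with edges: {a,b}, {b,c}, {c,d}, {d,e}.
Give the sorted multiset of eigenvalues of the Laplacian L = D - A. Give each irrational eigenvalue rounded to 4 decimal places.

With the vertex order [a, b, c, d, e], the degrees are [1, 2, 2, 2, 1], giving D = diag(1, 2, 2, 2, 1) and L = D - A. Diagonalising L (or applying a numerical eigensolver to the 5x5 matrix) gives the spectrum above. The single zero eigenvalue shows the graph is connected. The eigenvalues sum to 8, which equals trace(L) = 2|E|. The largest eigenvalue, 3.6180, is at most the vertex count 5.

[0, 0.3820, 1.3820, 2.6180, 3.6180]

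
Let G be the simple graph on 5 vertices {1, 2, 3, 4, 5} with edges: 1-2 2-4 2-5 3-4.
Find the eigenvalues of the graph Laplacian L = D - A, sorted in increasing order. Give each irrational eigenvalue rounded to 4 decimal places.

Reading degrees in the order [1, 2, 3, 4, 5] gives [1, 3, 1, 2, 1]; set D = diag(1, 3, 1, 2, 1) and form L = D - A. Since every row of L sums to 0, the all-ones vector is in the kernel and 0 is an eigenvalue.

[0, 0.5188, 1, 2.3111, 4.1701]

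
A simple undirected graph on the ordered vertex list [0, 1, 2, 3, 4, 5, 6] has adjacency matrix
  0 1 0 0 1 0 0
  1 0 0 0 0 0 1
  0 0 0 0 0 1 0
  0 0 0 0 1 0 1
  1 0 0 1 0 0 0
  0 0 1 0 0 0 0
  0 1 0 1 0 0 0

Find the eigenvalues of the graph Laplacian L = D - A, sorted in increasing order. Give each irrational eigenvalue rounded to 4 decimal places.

[0, 0, 1.3820, 1.3820, 2, 3.6180, 3.6180]

Each diagonal entry of L is the vertex degree and each off-diagonal entry is -1 where an edge is present, 0 otherwise; in the order [0, 1, 2, 3, 4, 5, 6] the diagonal is [2, 2, 1, 2, 2, 1, 2]. Diagonalising L (or applying a numerical eigensolver to the 7x7 matrix) gives the spectrum above. The 2 zero eigenvalues correspond to the 2 connected components. The eigenvalues sum to 12, which equals trace(L) = 2|E|. There are 2 zeros in the spectrum, matching the 2 components.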